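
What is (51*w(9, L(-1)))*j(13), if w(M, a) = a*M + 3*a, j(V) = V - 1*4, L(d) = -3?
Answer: -16524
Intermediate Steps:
j(V) = -4 + V (j(V) = V - 4 = -4 + V)
w(M, a) = 3*a + M*a (w(M, a) = M*a + 3*a = 3*a + M*a)
(51*w(9, L(-1)))*j(13) = (51*(-3*(3 + 9)))*(-4 + 13) = (51*(-3*12))*9 = (51*(-36))*9 = -1836*9 = -16524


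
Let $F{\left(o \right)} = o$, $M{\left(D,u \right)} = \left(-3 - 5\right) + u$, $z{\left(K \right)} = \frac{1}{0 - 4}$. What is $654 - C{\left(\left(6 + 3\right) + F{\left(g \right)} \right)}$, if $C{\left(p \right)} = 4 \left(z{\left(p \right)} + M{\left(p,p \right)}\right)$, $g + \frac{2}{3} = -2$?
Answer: $\frac{1985}{3} \approx 661.67$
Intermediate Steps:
$z{\left(K \right)} = - \frac{1}{4}$ ($z{\left(K \right)} = \frac{1}{-4} = - \frac{1}{4}$)
$M{\left(D,u \right)} = -8 + u$
$g = - \frac{8}{3}$ ($g = - \frac{2}{3} - 2 = - \frac{8}{3} \approx -2.6667$)
$C{\left(p \right)} = -33 + 4 p$ ($C{\left(p \right)} = 4 \left(- \frac{1}{4} + \left(-8 + p\right)\right) = 4 \left(- \frac{33}{4} + p\right) = -33 + 4 p$)
$654 - C{\left(\left(6 + 3\right) + F{\left(g \right)} \right)} = 654 - \left(-33 + 4 \left(\left(6 + 3\right) - \frac{8}{3}\right)\right) = 654 - \left(-33 + 4 \left(9 - \frac{8}{3}\right)\right) = 654 - \left(-33 + 4 \cdot \frac{19}{3}\right) = 654 - \left(-33 + \frac{76}{3}\right) = 654 - - \frac{23}{3} = 654 + \frac{23}{3} = \frac{1985}{3}$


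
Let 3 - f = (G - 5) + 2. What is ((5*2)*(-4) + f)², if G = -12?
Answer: 484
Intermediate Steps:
f = 18 (f = 3 - ((-12 - 5) + 2) = 3 - (-17 + 2) = 3 - 1*(-15) = 3 + 15 = 18)
((5*2)*(-4) + f)² = ((5*2)*(-4) + 18)² = (10*(-4) + 18)² = (-40 + 18)² = (-22)² = 484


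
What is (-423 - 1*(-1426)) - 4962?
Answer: -3959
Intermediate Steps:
(-423 - 1*(-1426)) - 4962 = (-423 + 1426) - 4962 = 1003 - 4962 = -3959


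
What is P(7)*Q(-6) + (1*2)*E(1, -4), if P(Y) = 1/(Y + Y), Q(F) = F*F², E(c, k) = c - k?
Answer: -38/7 ≈ -5.4286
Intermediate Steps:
Q(F) = F³
P(Y) = 1/(2*Y)
P(7)*Q(-6) + (1*2)*E(1, -4) = ((½)/7)*(-6)³ + (1*2)*(1 - 1*(-4)) = ((½)*(⅐))*(-216) + 2*(1 + 4) = (1/14)*(-216) + 2*5 = -108/7 + 10 = -38/7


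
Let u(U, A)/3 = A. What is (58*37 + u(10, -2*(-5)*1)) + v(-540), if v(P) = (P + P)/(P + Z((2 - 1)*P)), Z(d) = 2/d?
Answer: 317554576/145801 ≈ 2178.0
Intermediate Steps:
u(U, A) = 3*A
v(P) = 2*P/(P + 2/P) (v(P) = (P + P)/(P + 2/(((2 - 1)*P))) = (2*P)/(P + 2/((1*P))) = (2*P)/(P + 2/P) = 2*P/(P + 2/P))
(58*37 + u(10, -2*(-5)*1)) + v(-540) = (58*37 + 3*(-2*(-5)*1)) + 2*(-540)²/(2 + (-540)²) = (2146 + 3*(10*1)) + 2*291600/(2 + 291600) = (2146 + 3*10) + 2*291600/291602 = (2146 + 30) + 2*291600*(1/291602) = 2176 + 291600/145801 = 317554576/145801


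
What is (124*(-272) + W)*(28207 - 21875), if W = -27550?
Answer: -388012296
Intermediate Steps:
(124*(-272) + W)*(28207 - 21875) = (124*(-272) - 27550)*(28207 - 21875) = (-33728 - 27550)*6332 = -61278*6332 = -388012296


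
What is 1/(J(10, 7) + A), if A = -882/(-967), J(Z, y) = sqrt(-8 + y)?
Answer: 852894/1713013 - 935089*I/1713013 ≈ 0.49789 - 0.54587*I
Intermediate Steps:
A = 882/967 (A = -882*(-1/967) = 882/967 ≈ 0.91210)
1/(J(10, 7) + A) = 1/(sqrt(-8 + 7) + 882/967) = 1/(sqrt(-1) + 882/967) = 1/(I + 882/967) = 1/(882/967 + I) = 935089*(882/967 - I)/1713013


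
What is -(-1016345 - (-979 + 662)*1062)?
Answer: 679691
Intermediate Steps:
-(-1016345 - (-979 + 662)*1062) = -(-1016345 - (-317)*1062) = -(-1016345 - 1*(-336654)) = -(-1016345 + 336654) = -1*(-679691) = 679691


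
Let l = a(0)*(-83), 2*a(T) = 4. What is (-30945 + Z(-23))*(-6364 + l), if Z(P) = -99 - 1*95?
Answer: 203337670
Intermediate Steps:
a(T) = 2 (a(T) = (1/2)*4 = 2)
Z(P) = -194 (Z(P) = -99 - 95 = -194)
l = -166 (l = 2*(-83) = -166)
(-30945 + Z(-23))*(-6364 + l) = (-30945 - 194)*(-6364 - 166) = -31139*(-6530) = 203337670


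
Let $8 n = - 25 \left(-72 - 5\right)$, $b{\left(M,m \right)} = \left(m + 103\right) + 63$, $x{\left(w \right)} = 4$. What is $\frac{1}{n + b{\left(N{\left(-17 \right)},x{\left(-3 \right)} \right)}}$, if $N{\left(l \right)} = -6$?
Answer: $\frac{8}{3285} \approx 0.0024353$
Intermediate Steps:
$b{\left(M,m \right)} = 166 + m$ ($b{\left(M,m \right)} = \left(103 + m\right) + 63 = 166 + m$)
$n = \frac{1925}{8}$ ($n = \frac{\left(-25\right) \left(-72 - 5\right)}{8} = \frac{\left(-25\right) \left(-77\right)}{8} = \frac{1}{8} \cdot 1925 = \frac{1925}{8} \approx 240.63$)
$\frac{1}{n + b{\left(N{\left(-17 \right)},x{\left(-3 \right)} \right)}} = \frac{1}{\frac{1925}{8} + \left(166 + 4\right)} = \frac{1}{\frac{1925}{8} + 170} = \frac{1}{\frac{3285}{8}} = \frac{8}{3285}$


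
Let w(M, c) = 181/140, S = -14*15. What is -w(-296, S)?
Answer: -181/140 ≈ -1.2929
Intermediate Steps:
S = -210
w(M, c) = 181/140 (w(M, c) = 181*(1/140) = 181/140)
-w(-296, S) = -1*181/140 = -181/140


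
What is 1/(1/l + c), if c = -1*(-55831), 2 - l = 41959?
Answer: 41957/2342501266 ≈ 1.7911e-5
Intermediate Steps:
l = -41957 (l = 2 - 1*41959 = 2 - 41959 = -41957)
c = 55831
1/(1/l + c) = 1/(1/(-41957) + 55831) = 1/(-1/41957 + 55831) = 1/(2342501266/41957) = 41957/2342501266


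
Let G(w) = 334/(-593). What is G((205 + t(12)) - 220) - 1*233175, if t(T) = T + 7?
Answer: -138273109/593 ≈ -2.3318e+5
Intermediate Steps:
t(T) = 7 + T
G(w) = -334/593 (G(w) = 334*(-1/593) = -334/593)
G((205 + t(12)) - 220) - 1*233175 = -334/593 - 1*233175 = -334/593 - 233175 = -138273109/593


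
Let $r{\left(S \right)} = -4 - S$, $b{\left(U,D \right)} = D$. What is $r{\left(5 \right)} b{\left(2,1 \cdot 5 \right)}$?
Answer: $-45$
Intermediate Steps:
$r{\left(5 \right)} b{\left(2,1 \cdot 5 \right)} = \left(-4 - 5\right) 1 \cdot 5 = \left(-4 - 5\right) 5 = \left(-9\right) 5 = -45$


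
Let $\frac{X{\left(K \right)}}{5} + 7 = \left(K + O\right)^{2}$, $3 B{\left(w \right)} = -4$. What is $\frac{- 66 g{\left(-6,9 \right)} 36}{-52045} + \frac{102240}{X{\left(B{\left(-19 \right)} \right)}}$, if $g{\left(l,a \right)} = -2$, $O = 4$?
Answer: $\frac{9577940688}{52045} \approx 1.8403 \cdot 10^{5}$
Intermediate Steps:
$B{\left(w \right)} = - \frac{4}{3}$ ($B{\left(w \right)} = \frac{1}{3} \left(-4\right) = - \frac{4}{3}$)
$X{\left(K \right)} = -35 + 5 \left(4 + K\right)^{2}$ ($X{\left(K \right)} = -35 + 5 \left(K + 4\right)^{2} = -35 + 5 \left(4 + K\right)^{2}$)
$\frac{- 66 g{\left(-6,9 \right)} 36}{-52045} + \frac{102240}{X{\left(B{\left(-19 \right)} \right)}} = \frac{\left(-66\right) \left(-2\right) 36}{-52045} + \frac{102240}{-35 + 5 \left(4 - \frac{4}{3}\right)^{2}} = 132 \cdot 36 \left(- \frac{1}{52045}\right) + \frac{102240}{-35 + 5 \left(\frac{8}{3}\right)^{2}} = 4752 \left(- \frac{1}{52045}\right) + \frac{102240}{-35 + 5 \cdot \frac{64}{9}} = - \frac{4752}{52045} + \frac{102240}{-35 + \frac{320}{9}} = - \frac{4752}{52045} + \frac{102240}{\frac{5}{9}} = - \frac{4752}{52045} + 102240 \cdot \frac{9}{5} = - \frac{4752}{52045} + 184032 = \frac{9577940688}{52045}$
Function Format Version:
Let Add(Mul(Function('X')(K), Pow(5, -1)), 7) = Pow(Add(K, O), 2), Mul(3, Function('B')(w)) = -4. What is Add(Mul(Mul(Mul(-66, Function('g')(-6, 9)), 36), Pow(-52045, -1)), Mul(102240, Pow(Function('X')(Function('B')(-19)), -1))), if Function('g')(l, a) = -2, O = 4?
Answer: Rational(9577940688, 52045) ≈ 1.8403e+5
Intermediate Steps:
Function('B')(w) = Rational(-4, 3) (Function('B')(w) = Mul(Rational(1, 3), -4) = Rational(-4, 3))
Function('X')(K) = Add(-35, Mul(5, Pow(Add(4, K), 2))) (Function('X')(K) = Add(-35, Mul(5, Pow(Add(K, 4), 2))) = Add(-35, Mul(5, Pow(Add(4, K), 2))))
Add(Mul(Mul(Mul(-66, Function('g')(-6, 9)), 36), Pow(-52045, -1)), Mul(102240, Pow(Function('X')(Function('B')(-19)), -1))) = Add(Mul(Mul(Mul(-66, -2), 36), Pow(-52045, -1)), Mul(102240, Pow(Add(-35, Mul(5, Pow(Add(4, Rational(-4, 3)), 2))), -1))) = Add(Mul(Mul(132, 36), Rational(-1, 52045)), Mul(102240, Pow(Add(-35, Mul(5, Pow(Rational(8, 3), 2))), -1))) = Add(Mul(4752, Rational(-1, 52045)), Mul(102240, Pow(Add(-35, Mul(5, Rational(64, 9))), -1))) = Add(Rational(-4752, 52045), Mul(102240, Pow(Add(-35, Rational(320, 9)), -1))) = Add(Rational(-4752, 52045), Mul(102240, Pow(Rational(5, 9), -1))) = Add(Rational(-4752, 52045), Mul(102240, Rational(9, 5))) = Add(Rational(-4752, 52045), 184032) = Rational(9577940688, 52045)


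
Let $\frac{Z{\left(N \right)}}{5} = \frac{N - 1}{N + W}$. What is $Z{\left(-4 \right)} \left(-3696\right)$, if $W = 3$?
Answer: $-92400$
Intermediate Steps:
$Z{\left(N \right)} = \frac{5 \left(-1 + N\right)}{3 + N}$ ($Z{\left(N \right)} = 5 \frac{N - 1}{N + 3} = 5 \frac{-1 + N}{3 + N} = \frac{5 \left(-1 + N\right)}{3 + N}$)
$Z{\left(-4 \right)} \left(-3696\right) = \frac{5 \left(-1 - 4\right)}{3 - 4} \left(-3696\right) = 5 \frac{1}{-1} \left(-5\right) \left(-3696\right) = 5 \left(-1\right) \left(-5\right) \left(-3696\right) = 25 \left(-3696\right) = -92400$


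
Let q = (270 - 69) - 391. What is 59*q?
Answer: -11210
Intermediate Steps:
q = -190 (q = 201 - 391 = -190)
59*q = 59*(-190) = -11210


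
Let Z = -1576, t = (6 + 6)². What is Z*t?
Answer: -226944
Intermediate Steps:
t = 144 (t = 12² = 144)
Z*t = -1576*144 = -226944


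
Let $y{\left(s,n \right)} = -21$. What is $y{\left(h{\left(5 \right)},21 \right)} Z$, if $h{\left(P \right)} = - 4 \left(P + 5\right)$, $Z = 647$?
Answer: $-13587$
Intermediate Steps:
$h{\left(P \right)} = -20 - 4 P$ ($h{\left(P \right)} = - 4 \left(5 + P\right) = -20 - 4 P$)
$y{\left(h{\left(5 \right)},21 \right)} Z = \left(-21\right) 647 = -13587$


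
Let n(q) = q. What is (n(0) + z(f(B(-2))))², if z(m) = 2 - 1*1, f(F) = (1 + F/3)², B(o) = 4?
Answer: 1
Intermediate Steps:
f(F) = (1 + F/3)² (f(F) = (1 + F*(⅓))² = (1 + F/3)²)
z(m) = 1 (z(m) = 2 - 1 = 1)
(n(0) + z(f(B(-2))))² = (0 + 1)² = 1² = 1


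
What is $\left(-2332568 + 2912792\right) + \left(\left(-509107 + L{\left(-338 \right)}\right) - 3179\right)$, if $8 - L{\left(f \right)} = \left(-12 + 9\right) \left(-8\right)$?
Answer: $67922$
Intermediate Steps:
$L{\left(f \right)} = -16$ ($L{\left(f \right)} = 8 - \left(-12 + 9\right) \left(-8\right) = 8 - \left(-3\right) \left(-8\right) = 8 - 24 = -16$)
$\left(-2332568 + 2912792\right) + \left(\left(-509107 + L{\left(-338 \right)}\right) - 3179\right) = \left(-2332568 + 2912792\right) - 512302 = 580224 - 512302 = 67922$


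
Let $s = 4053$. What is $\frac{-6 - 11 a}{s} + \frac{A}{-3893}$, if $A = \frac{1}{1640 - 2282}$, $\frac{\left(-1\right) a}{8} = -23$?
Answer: $- \frac{80533129}{160788686} \approx -0.50086$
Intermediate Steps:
$a = 184$ ($a = \left(-8\right) \left(-23\right) = 184$)
$A = - \frac{1}{642}$ ($A = \frac{1}{-642} = - \frac{1}{642} \approx -0.0015576$)
$\frac{-6 - 11 a}{s} + \frac{A}{-3893} = \frac{-6 - 2024}{4053} - \frac{1}{642 \left(-3893\right)} = \left(-6 - 2024\right) \frac{1}{4053} - - \frac{1}{2499306} = \left(-2030\right) \frac{1}{4053} + \frac{1}{2499306} = - \frac{290}{579} + \frac{1}{2499306} = - \frac{80533129}{160788686}$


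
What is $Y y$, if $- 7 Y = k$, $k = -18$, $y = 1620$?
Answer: $\frac{29160}{7} \approx 4165.7$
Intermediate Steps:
$Y = \frac{18}{7}$ ($Y = \left(- \frac{1}{7}\right) \left(-18\right) = \frac{18}{7} \approx 2.5714$)
$Y y = \frac{18}{7} \cdot 1620 = \frac{29160}{7}$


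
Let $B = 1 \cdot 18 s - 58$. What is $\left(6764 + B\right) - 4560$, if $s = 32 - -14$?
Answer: $2974$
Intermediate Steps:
$s = 46$ ($s = 32 + 14 = 46$)
$B = 770$ ($B = 1 \cdot 18 \cdot 46 - 58 = 18 \cdot 46 - 58 = 828 - 58 = 770$)
$\left(6764 + B\right) - 4560 = \left(6764 + 770\right) - 4560 = 7534 - 4560 = 2974$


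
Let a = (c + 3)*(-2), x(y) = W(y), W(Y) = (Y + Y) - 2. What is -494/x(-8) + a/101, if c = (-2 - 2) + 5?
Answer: 24875/909 ≈ 27.365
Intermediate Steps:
c = 1 (c = -4 + 5 = 1)
W(Y) = -2 + 2*Y (W(Y) = 2*Y - 2 = -2 + 2*Y)
x(y) = -2 + 2*y
a = -8 (a = (1 + 3)*(-2) = 4*(-2) = -8)
-494/x(-8) + a/101 = -494/(-2 + 2*(-8)) - 8/101 = -494/(-2 - 16) - 8*1/101 = -494/(-18) - 8/101 = -494*(-1/18) - 8/101 = 247/9 - 8/101 = 24875/909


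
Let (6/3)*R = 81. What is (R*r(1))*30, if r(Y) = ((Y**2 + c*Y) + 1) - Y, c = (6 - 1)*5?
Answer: 31590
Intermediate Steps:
R = 81/2 (R = (1/2)*81 = 81/2 ≈ 40.500)
c = 25 (c = 5*5 = 25)
r(Y) = 1 + Y**2 + 24*Y (r(Y) = ((Y**2 + 25*Y) + 1) - Y = (1 + Y**2 + 25*Y) - Y = 1 + Y**2 + 24*Y)
(R*r(1))*30 = (81*(1 + 1**2 + 24*1)/2)*30 = (81*(1 + 1 + 24)/2)*30 = ((81/2)*26)*30 = 1053*30 = 31590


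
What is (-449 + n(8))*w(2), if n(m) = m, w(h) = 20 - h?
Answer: -7938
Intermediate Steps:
(-449 + n(8))*w(2) = (-449 + 8)*(20 - 1*2) = -441*(20 - 2) = -441*18 = -7938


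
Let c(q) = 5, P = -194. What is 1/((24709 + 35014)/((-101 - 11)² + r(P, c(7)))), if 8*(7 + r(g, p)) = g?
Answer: 50051/238892 ≈ 0.20951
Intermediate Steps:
r(g, p) = -7 + g/8
1/((24709 + 35014)/((-101 - 11)² + r(P, c(7)))) = 1/((24709 + 35014)/((-101 - 11)² + (-7 + (⅛)*(-194)))) = 1/(59723/((-112)² + (-7 - 97/4))) = 1/(59723/(12544 - 125/4)) = 1/(59723/(50051/4)) = 1/(59723*(4/50051)) = 1/(238892/50051) = 50051/238892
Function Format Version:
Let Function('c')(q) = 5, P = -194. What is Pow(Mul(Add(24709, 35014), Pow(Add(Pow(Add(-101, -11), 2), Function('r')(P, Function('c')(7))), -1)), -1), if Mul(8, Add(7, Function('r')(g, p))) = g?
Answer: Rational(50051, 238892) ≈ 0.20951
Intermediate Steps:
Function('r')(g, p) = Add(-7, Mul(Rational(1, 8), g))
Pow(Mul(Add(24709, 35014), Pow(Add(Pow(Add(-101, -11), 2), Function('r')(P, Function('c')(7))), -1)), -1) = Pow(Mul(Add(24709, 35014), Pow(Add(Pow(Add(-101, -11), 2), Add(-7, Mul(Rational(1, 8), -194))), -1)), -1) = Pow(Mul(59723, Pow(Add(Pow(-112, 2), Add(-7, Rational(-97, 4))), -1)), -1) = Pow(Mul(59723, Pow(Add(12544, Rational(-125, 4)), -1)), -1) = Pow(Mul(59723, Pow(Rational(50051, 4), -1)), -1) = Pow(Mul(59723, Rational(4, 50051)), -1) = Pow(Rational(238892, 50051), -1) = Rational(50051, 238892)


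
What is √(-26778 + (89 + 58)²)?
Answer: I*√5169 ≈ 71.896*I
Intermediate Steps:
√(-26778 + (89 + 58)²) = √(-26778 + 147²) = √(-26778 + 21609) = √(-5169) = I*√5169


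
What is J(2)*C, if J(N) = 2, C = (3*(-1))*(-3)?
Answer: 18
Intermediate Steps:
C = 9 (C = -3*(-3) = 9)
J(2)*C = 2*9 = 18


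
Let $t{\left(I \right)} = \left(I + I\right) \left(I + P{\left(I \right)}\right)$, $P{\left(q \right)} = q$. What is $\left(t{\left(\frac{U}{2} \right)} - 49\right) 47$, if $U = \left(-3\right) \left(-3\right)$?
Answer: $1504$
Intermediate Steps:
$U = 9$
$t{\left(I \right)} = 4 I^{2}$ ($t{\left(I \right)} = \left(I + I\right) \left(I + I\right) = 2 I 2 I = 4 I^{2}$)
$\left(t{\left(\frac{U}{2} \right)} - 49\right) 47 = \left(4 \left(\frac{9}{2}\right)^{2} - 49\right) 47 = \left(4 \cdot \frac{81}{4} - 49\right) 47 = \left(81 - 49\right) 47 = 32 \cdot 47 = 1504$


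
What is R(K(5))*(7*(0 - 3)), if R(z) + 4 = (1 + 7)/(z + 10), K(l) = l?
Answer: 364/5 ≈ 72.800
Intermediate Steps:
R(z) = -4 + 8/(10 + z) (R(z) = -4 + (1 + 7)/(z + 10) = -4 + 8/(10 + z))
R(K(5))*(7*(0 - 3)) = (4*(-8 - 1*5)/(10 + 5))*(7*(0 - 3)) = (4*(-8 - 5)/15)*(7*(-3)) = (4*(1/15)*(-13))*(-21) = -52/15*(-21) = 364/5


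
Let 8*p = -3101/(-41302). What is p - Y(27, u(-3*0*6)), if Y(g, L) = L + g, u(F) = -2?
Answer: -8257299/330416 ≈ -24.991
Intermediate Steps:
p = 3101/330416 (p = (-3101/(-41302))/8 = (-3101*(-1/41302))/8 = (1/8)*(3101/41302) = 3101/330416 ≈ 0.0093851)
p - Y(27, u(-3*0*6)) = 3101/330416 - (-2 + 27) = 3101/330416 - 1*25 = 3101/330416 - 25 = -8257299/330416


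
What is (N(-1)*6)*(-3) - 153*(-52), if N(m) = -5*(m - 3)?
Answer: 7596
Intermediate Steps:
N(m) = 15 - 5*m (N(m) = -5*(-3 + m) = 15 - 5*m)
(N(-1)*6)*(-3) - 153*(-52) = ((15 - 5*(-1))*6)*(-3) - 153*(-52) = ((15 + 5)*6)*(-3) + 7956 = (20*6)*(-3) + 7956 = 120*(-3) + 7956 = -360 + 7956 = 7596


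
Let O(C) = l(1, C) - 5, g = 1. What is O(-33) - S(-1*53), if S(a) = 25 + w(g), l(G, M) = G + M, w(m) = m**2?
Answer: -63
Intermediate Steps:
O(C) = -4 + C (O(C) = (1 + C) - 5 = -4 + C)
S(a) = 26 (S(a) = 25 + 1**2 = 25 + 1 = 26)
O(-33) - S(-1*53) = (-4 - 33) - 1*26 = -37 - 26 = -63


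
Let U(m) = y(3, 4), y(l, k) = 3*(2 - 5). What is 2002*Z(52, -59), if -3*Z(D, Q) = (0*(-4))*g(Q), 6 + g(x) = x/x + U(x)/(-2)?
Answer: 0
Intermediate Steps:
y(l, k) = -9 (y(l, k) = 3*(-3) = -9)
U(m) = -9
g(x) = -1/2 (g(x) = -6 + (x/x - 9/(-2)) = -6 + (1 - 9*(-1/2)) = -6 + (1 + 9/2) = -6 + 11/2 = -1/2)
Z(D, Q) = 0 (Z(D, Q) = -0*(-4)*(-1)/(3*2) = -0*(-1)/2 = -1/3*0 = 0)
2002*Z(52, -59) = 2002*0 = 0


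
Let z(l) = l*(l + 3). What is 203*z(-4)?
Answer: 812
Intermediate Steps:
z(l) = l*(3 + l)
203*z(-4) = 203*(-4*(3 - 4)) = 203*(-4*(-1)) = 203*4 = 812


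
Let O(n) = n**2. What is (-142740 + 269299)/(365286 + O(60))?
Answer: 126559/368886 ≈ 0.34308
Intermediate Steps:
(-142740 + 269299)/(365286 + O(60)) = (-142740 + 269299)/(365286 + 60**2) = 126559/(365286 + 3600) = 126559/368886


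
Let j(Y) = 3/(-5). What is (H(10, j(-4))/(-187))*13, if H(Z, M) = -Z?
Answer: 130/187 ≈ 0.69519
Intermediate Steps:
j(Y) = -⅗ (j(Y) = 3*(-⅕) = -⅗)
(H(10, j(-4))/(-187))*13 = (-1*10/(-187))*13 = -10*(-1/187)*13 = (10/187)*13 = 130/187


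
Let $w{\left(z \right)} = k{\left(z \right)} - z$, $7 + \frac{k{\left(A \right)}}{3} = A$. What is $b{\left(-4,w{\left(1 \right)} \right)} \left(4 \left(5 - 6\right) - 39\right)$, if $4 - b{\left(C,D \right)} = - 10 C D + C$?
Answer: $-33024$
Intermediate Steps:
$k{\left(A \right)} = -21 + 3 A$
$w{\left(z \right)} = -21 + 2 z$ ($w{\left(z \right)} = \left(-21 + 3 z\right) - z = -21 + 2 z$)
$b{\left(C,D \right)} = 4 - C + 10 C D$ ($b{\left(C,D \right)} = 4 - \left(- 10 C D + C\right) = 4 - \left(C - 10 C D\right) = 4 + \left(- C + 10 C D\right) = 4 - C + 10 C D$)
$b{\left(-4,w{\left(1 \right)} \right)} \left(4 \left(5 - 6\right) - 39\right) = \left(4 - -4 + 10 \left(-4\right) \left(-21 + 2 \cdot 1\right)\right) \left(4 \left(5 - 6\right) - 39\right) = \left(4 + 4 + 10 \left(-4\right) \left(-21 + 2\right)\right) \left(4 \left(-1\right) - 39\right) = \left(4 + 4 + 10 \left(-4\right) \left(-19\right)\right) \left(-4 - 39\right) = \left(4 + 4 + 760\right) \left(-43\right) = 768 \left(-43\right) = -33024$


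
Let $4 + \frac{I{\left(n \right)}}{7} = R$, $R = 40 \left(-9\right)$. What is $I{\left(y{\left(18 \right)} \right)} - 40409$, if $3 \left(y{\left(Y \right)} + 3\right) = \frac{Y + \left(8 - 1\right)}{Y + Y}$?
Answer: $-42957$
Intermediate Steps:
$R = -360$
$y{\left(Y \right)} = -3 + \frac{7 + Y}{6 Y}$ ($y{\left(Y \right)} = -3 + \frac{\left(Y + \left(8 - 1\right)\right) \frac{1}{Y + Y}}{3} = -3 + \frac{\left(Y + \left(8 - 1\right)\right) \frac{1}{2 Y}}{3} = -3 + \frac{\left(Y + 7\right) \frac{1}{2 Y}}{3} = -3 + \frac{\left(7 + Y\right) \frac{1}{2 Y}}{3} = -3 + \frac{\frac{1}{2} \frac{1}{Y} \left(7 + Y\right)}{3} = -3 + \frac{7 + Y}{6 Y}$)
$I{\left(n \right)} = -2548$ ($I{\left(n \right)} = -28 + 7 \left(-360\right) = -28 - 2520 = -2548$)
$I{\left(y{\left(18 \right)} \right)} - 40409 = -2548 - 40409 = -42957$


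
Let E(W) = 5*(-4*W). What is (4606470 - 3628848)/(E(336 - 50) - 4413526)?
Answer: -162937/736541 ≈ -0.22122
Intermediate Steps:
E(W) = -20*W
(4606470 - 3628848)/(E(336 - 50) - 4413526) = (4606470 - 3628848)/(-20*(336 - 50) - 4413526) = 977622/(-20*286 - 4413526) = 977622/(-5720 - 4413526) = 977622/(-4419246) = 977622*(-1/4419246) = -162937/736541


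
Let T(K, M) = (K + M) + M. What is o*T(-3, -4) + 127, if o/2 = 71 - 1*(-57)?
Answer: -2689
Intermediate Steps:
o = 256 (o = 2*(71 - 1*(-57)) = 2*(71 + 57) = 2*128 = 256)
T(K, M) = K + 2*M
o*T(-3, -4) + 127 = 256*(-3 + 2*(-4)) + 127 = 256*(-3 - 8) + 127 = 256*(-11) + 127 = -2816 + 127 = -2689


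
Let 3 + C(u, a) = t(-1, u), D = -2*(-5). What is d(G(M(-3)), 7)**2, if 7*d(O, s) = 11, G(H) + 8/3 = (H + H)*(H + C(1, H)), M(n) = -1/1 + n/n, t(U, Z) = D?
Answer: 121/49 ≈ 2.4694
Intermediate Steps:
D = 10
t(U, Z) = 10
M(n) = 0 (M(n) = -1*1 + 1 = -1 + 1 = 0)
C(u, a) = 7 (C(u, a) = -3 + 10 = 7)
G(H) = -8/3 + 2*H*(7 + H) (G(H) = -8/3 + (H + H)*(H + 7) = -8/3 + (2*H)*(7 + H) = -8/3 + 2*H*(7 + H))
d(O, s) = 11/7 (d(O, s) = (1/7)*11 = 11/7)
d(G(M(-3)), 7)**2 = (11/7)**2 = 121/49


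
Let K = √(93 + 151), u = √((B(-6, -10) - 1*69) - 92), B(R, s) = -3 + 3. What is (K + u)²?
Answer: 83 + 4*I*√9821 ≈ 83.0 + 396.4*I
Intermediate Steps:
B(R, s) = 0
u = I*√161 (u = √((0 - 1*69) - 92) = √((0 - 69) - 92) = √(-69 - 92) = √(-161) = I*√161 ≈ 12.689*I)
K = 2*√61 (K = √244 = 2*√61 ≈ 15.620)
(K + u)² = (2*√61 + I*√161)²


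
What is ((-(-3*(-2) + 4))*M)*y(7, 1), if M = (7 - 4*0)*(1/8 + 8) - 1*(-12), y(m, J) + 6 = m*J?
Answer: -2755/4 ≈ -688.75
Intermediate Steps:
y(m, J) = -6 + J*m (y(m, J) = -6 + m*J = -6 + J*m)
M = 551/8 (M = (7 + 0)*(⅛ + 8) + 12 = 7*(65/8) + 12 = 455/8 + 12 = 551/8 ≈ 68.875)
((-(-3*(-2) + 4))*M)*y(7, 1) = (-(-3*(-2) + 4)*(551/8))*(-6 + 1*7) = (-(6 + 4)*(551/8))*(-6 + 7) = (-1*10*(551/8))*1 = -10*551/8*1 = -2755/4*1 = -2755/4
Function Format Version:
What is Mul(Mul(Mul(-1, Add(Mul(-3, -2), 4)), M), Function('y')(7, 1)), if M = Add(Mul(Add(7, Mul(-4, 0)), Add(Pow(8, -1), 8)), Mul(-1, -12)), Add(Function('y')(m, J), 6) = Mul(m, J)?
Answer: Rational(-2755, 4) ≈ -688.75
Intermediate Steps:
Function('y')(m, J) = Add(-6, Mul(J, m)) (Function('y')(m, J) = Add(-6, Mul(m, J)) = Add(-6, Mul(J, m)))
M = Rational(551, 8) (M = Add(Mul(Add(7, 0), Add(Rational(1, 8), 8)), 12) = Add(Mul(7, Rational(65, 8)), 12) = Add(Rational(455, 8), 12) = Rational(551, 8) ≈ 68.875)
Mul(Mul(Mul(-1, Add(Mul(-3, -2), 4)), M), Function('y')(7, 1)) = Mul(Mul(Mul(-1, Add(Mul(-3, -2), 4)), Rational(551, 8)), Add(-6, Mul(1, 7))) = Mul(Mul(Mul(-1, Add(6, 4)), Rational(551, 8)), Add(-6, 7)) = Mul(Mul(Mul(-1, 10), Rational(551, 8)), 1) = Mul(Mul(-10, Rational(551, 8)), 1) = Mul(Rational(-2755, 4), 1) = Rational(-2755, 4)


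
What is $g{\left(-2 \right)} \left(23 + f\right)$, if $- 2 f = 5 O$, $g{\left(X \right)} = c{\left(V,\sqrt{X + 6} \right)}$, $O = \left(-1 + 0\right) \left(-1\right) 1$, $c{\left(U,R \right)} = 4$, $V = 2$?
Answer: $82$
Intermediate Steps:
$O = 1$ ($O = \left(-1\right) \left(-1\right) 1 = 1 \cdot 1 = 1$)
$g{\left(X \right)} = 4$
$f = - \frac{5}{2}$ ($f = - \frac{5 \cdot 1}{2} = \left(- \frac{1}{2}\right) 5 = - \frac{5}{2} \approx -2.5$)
$g{\left(-2 \right)} \left(23 + f\right) = 4 \left(23 - \frac{5}{2}\right) = 4 \cdot \frac{41}{2} = 82$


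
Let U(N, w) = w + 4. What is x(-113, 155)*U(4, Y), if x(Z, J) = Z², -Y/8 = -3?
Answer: 357532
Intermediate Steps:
Y = 24 (Y = -8*(-3) = 24)
U(N, w) = 4 + w
x(-113, 155)*U(4, Y) = (-113)²*(4 + 24) = 12769*28 = 357532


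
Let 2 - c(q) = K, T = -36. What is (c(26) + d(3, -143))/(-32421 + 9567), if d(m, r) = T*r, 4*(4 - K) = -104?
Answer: -2560/11427 ≈ -0.22403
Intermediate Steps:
K = 30 (K = 4 - ¼*(-104) = 4 + 26 = 30)
c(q) = -28 (c(q) = 2 - 1*30 = 2 - 30 = -28)
d(m, r) = -36*r
(c(26) + d(3, -143))/(-32421 + 9567) = (-28 - 36*(-143))/(-32421 + 9567) = (-28 + 5148)/(-22854) = 5120*(-1/22854) = -2560/11427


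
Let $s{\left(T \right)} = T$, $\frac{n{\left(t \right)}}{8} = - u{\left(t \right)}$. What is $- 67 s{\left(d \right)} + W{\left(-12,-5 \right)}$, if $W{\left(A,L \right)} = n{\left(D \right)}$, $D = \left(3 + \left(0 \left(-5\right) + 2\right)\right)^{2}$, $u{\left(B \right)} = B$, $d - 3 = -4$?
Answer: $-133$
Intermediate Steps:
$d = -1$ ($d = 3 - 4 = -1$)
$D = 25$ ($D = \left(3 + \left(0 + 2\right)\right)^{2} = \left(3 + 2\right)^{2} = 5^{2} = 25$)
$n{\left(t \right)} = - 8 t$ ($n{\left(t \right)} = 8 \left(- t\right) = - 8 t$)
$W{\left(A,L \right)} = -200$ ($W{\left(A,L \right)} = \left(-8\right) 25 = -200$)
$- 67 s{\left(d \right)} + W{\left(-12,-5 \right)} = \left(-67\right) \left(-1\right) - 200 = 67 - 200 = -133$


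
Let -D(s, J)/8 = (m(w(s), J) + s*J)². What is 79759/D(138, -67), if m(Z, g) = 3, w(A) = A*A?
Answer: -79759/683464392 ≈ -0.00011670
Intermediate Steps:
w(A) = A²
D(s, J) = -8*(3 + J*s)² (D(s, J) = -8*(3 + s*J)² = -8*(3 + J*s)²)
79759/D(138, -67) = 79759/((-8*(3 - 67*138)²)) = 79759/((-8*(3 - 9246)²)) = 79759/((-8*(-9243)²)) = 79759/((-8*85433049)) = 79759/(-683464392) = 79759*(-1/683464392) = -79759/683464392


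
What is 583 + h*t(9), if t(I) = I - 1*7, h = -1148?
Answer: -1713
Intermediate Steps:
t(I) = -7 + I (t(I) = I - 7 = -7 + I)
583 + h*t(9) = 583 - 1148*(-7 + 9) = 583 - 1148*2 = 583 - 2296 = -1713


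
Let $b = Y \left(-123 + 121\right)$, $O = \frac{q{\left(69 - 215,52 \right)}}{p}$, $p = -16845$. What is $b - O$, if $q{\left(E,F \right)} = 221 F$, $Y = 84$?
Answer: $- \frac{2818468}{16845} \approx -167.32$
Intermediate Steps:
$O = - \frac{11492}{16845}$ ($O = \frac{221 \cdot 52}{-16845} = 11492 \left(- \frac{1}{16845}\right) = - \frac{11492}{16845} \approx -0.68222$)
$b = -168$ ($b = 84 \left(-123 + 121\right) = 84 \left(-2\right) = -168$)
$b - O = -168 - - \frac{11492}{16845} = -168 + \frac{11492}{16845} = - \frac{2818468}{16845}$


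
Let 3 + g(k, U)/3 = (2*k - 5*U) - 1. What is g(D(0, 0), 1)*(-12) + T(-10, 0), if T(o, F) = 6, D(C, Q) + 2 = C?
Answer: 474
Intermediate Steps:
D(C, Q) = -2 + C
g(k, U) = -12 - 15*U + 6*k (g(k, U) = -9 + 3*((2*k - 5*U) - 1) = -9 + 3*((-5*U + 2*k) - 1) = -9 + 3*(-1 - 5*U + 2*k) = -9 + (-3 - 15*U + 6*k) = -12 - 15*U + 6*k)
g(D(0, 0), 1)*(-12) + T(-10, 0) = (-12 - 15*1 + 6*(-2 + 0))*(-12) + 6 = (-12 - 15 + 6*(-2))*(-12) + 6 = (-12 - 15 - 12)*(-12) + 6 = -39*(-12) + 6 = 468 + 6 = 474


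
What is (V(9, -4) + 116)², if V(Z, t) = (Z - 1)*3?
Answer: 19600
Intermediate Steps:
V(Z, t) = -3 + 3*Z (V(Z, t) = (-1 + Z)*3 = -3 + 3*Z)
(V(9, -4) + 116)² = ((-3 + 3*9) + 116)² = ((-3 + 27) + 116)² = (24 + 116)² = 140² = 19600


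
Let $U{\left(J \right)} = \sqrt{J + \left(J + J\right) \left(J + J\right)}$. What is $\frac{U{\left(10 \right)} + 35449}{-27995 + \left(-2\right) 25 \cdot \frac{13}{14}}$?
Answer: $- \frac{248143}{196290} - \frac{7 \sqrt{410}}{196290} \approx -1.2649$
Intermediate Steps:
$U{\left(J \right)} = \sqrt{J + 4 J^{2}}$ ($U{\left(J \right)} = \sqrt{J + 2 J 2 J} = \sqrt{J + 4 J^{2}}$)
$\frac{U{\left(10 \right)} + 35449}{-27995 + \left(-2\right) 25 \cdot \frac{13}{14}} = \frac{\sqrt{10 \left(1 + 4 \cdot 10\right)} + 35449}{-27995 + \left(-2\right) 25 \cdot \frac{13}{14}} = \frac{\sqrt{10 \left(1 + 40\right)} + 35449}{-27995 - 50 \cdot 13 \cdot \frac{1}{14}} = \frac{\sqrt{10 \cdot 41} + 35449}{-27995 - \frac{325}{7}} = \frac{\sqrt{410} + 35449}{-27995 - \frac{325}{7}} = \frac{35449 + \sqrt{410}}{- \frac{196290}{7}} = \left(35449 + \sqrt{410}\right) \left(- \frac{7}{196290}\right) = - \frac{248143}{196290} - \frac{7 \sqrt{410}}{196290}$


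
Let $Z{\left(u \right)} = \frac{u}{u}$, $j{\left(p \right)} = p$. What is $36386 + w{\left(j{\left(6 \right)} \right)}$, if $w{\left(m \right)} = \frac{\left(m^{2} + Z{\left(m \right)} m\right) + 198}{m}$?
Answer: $36426$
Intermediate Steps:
$Z{\left(u \right)} = 1$
$w{\left(m \right)} = \frac{198 + m + m^{2}}{m}$ ($w{\left(m \right)} = \frac{\left(m^{2} + 1 m\right) + 198}{m} = \frac{\left(m^{2} + m\right) + 198}{m} = \frac{\left(m + m^{2}\right) + 198}{m} = \frac{198 + m + m^{2}}{m}$)
$36386 + w{\left(j{\left(6 \right)} \right)} = 36386 + \left(1 + 6 + \frac{198}{6}\right) = 36386 + \left(1 + 6 + 198 \cdot \frac{1}{6}\right) = 36386 + \left(1 + 6 + 33\right) = 36386 + 40 = 36426$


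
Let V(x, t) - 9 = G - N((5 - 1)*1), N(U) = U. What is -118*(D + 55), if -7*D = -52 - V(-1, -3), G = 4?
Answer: -52628/7 ≈ -7518.3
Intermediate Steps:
V(x, t) = 9 (V(x, t) = 9 + (4 - (5 - 1)) = 9 + (4 - 4) = 9 + 0 = 9)
D = 61/7 (D = -(-52 - 1*9)/7 = -(-52 - 9)/7 = -⅐*(-61) = 61/7 ≈ 8.7143)
-118*(D + 55) = -118*(61/7 + 55) = -118*446/7 = -52628/7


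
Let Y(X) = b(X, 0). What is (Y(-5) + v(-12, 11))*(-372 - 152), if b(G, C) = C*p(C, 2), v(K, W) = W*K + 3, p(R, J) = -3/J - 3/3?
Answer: 67596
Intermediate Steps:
p(R, J) = -1 - 3/J (p(R, J) = -3/J - 3*1/3 = -3/J - 1 = -1 - 3/J)
v(K, W) = 3 + K*W (v(K, W) = K*W + 3 = 3 + K*W)
b(G, C) = -5*C/2 (b(G, C) = C*((-3 - 1*2)/2) = C*((-3 - 2)/2) = C*((1/2)*(-5)) = C*(-5/2) = -5*C/2)
Y(X) = 0 (Y(X) = -5/2*0 = 0)
(Y(-5) + v(-12, 11))*(-372 - 152) = (0 + (3 - 12*11))*(-372 - 152) = (0 + (3 - 132))*(-524) = (0 - 129)*(-524) = -129*(-524) = 67596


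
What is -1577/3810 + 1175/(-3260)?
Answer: -961777/1242060 ≈ -0.77434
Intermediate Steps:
-1577/3810 + 1175/(-3260) = -1577*1/3810 + 1175*(-1/3260) = -1577/3810 - 235/652 = -961777/1242060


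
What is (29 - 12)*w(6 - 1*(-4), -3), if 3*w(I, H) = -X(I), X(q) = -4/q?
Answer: 34/15 ≈ 2.2667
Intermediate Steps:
w(I, H) = 4/(3*I) (w(I, H) = (-(-4)/I)/3 = (4/I)/3 = 4/(3*I))
(29 - 12)*w(6 - 1*(-4), -3) = (29 - 12)*(4/(3*(6 - 1*(-4)))) = 17*(4/(3*(6 + 4))) = 17*((4/3)/10) = 17*((4/3)*(1/10)) = 17*(2/15) = 34/15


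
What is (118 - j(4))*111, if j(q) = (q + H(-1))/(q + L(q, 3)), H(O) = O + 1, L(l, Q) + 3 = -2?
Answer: 13542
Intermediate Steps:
L(l, Q) = -5 (L(l, Q) = -3 - 2 = -5)
H(O) = 1 + O
j(q) = q/(-5 + q) (j(q) = (q + (1 - 1))/(q - 5) = (q + 0)/(-5 + q) = q/(-5 + q))
(118 - j(4))*111 = (118 - 4/(-5 + 4))*111 = (118 - 4/(-1))*111 = (118 - 4*(-1))*111 = (118 - 1*(-4))*111 = (118 + 4)*111 = 122*111 = 13542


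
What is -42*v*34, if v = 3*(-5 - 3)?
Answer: 34272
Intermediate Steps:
v = -24 (v = 3*(-8) = -24)
-42*v*34 = -42*(-24)*34 = 1008*34 = 34272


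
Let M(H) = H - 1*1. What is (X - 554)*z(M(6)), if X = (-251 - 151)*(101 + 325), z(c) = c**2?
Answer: -4295150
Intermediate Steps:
M(H) = -1 + H (M(H) = H - 1 = -1 + H)
X = -171252 (X = -402*426 = -171252)
(X - 554)*z(M(6)) = (-171252 - 554)*(-1 + 6)**2 = -171806*5**2 = -171806*25 = -4295150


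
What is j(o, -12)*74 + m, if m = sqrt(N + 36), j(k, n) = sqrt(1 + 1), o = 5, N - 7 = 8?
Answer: sqrt(51) + 74*sqrt(2) ≈ 111.79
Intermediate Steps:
N = 15 (N = 7 + 8 = 15)
j(k, n) = sqrt(2)
m = sqrt(51) (m = sqrt(15 + 36) = sqrt(51) ≈ 7.1414)
j(o, -12)*74 + m = sqrt(2)*74 + sqrt(51) = 74*sqrt(2) + sqrt(51) = sqrt(51) + 74*sqrt(2)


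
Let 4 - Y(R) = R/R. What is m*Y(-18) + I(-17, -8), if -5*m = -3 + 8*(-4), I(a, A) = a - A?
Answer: 12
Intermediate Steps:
Y(R) = 3 (Y(R) = 4 - R/R = 4 - 1*1 = 4 - 1 = 3)
m = 7 (m = -(-3 + 8*(-4))/5 = -(-3 - 32)/5 = -1/5*(-35) = 7)
m*Y(-18) + I(-17, -8) = 7*3 + (-17 - 1*(-8)) = 21 + (-17 + 8) = 21 - 9 = 12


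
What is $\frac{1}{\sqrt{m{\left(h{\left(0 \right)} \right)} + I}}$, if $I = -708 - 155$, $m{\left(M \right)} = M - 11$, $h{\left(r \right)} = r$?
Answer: $- \frac{i \sqrt{874}}{874} \approx - 0.033826 i$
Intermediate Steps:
$m{\left(M \right)} = -11 + M$
$I = -863$ ($I = -708 - 155 = -863$)
$\frac{1}{\sqrt{m{\left(h{\left(0 \right)} \right)} + I}} = \frac{1}{\sqrt{\left(-11 + 0\right) - 863}} = \frac{1}{\sqrt{-11 - 863}} = \frac{1}{\sqrt{-874}} = \frac{1}{i \sqrt{874}} = - \frac{i \sqrt{874}}{874}$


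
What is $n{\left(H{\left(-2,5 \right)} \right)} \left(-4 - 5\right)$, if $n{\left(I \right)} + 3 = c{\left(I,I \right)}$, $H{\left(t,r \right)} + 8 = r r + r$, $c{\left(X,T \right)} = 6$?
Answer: $-27$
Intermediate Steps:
$H{\left(t,r \right)} = -8 + r + r^{2}$ ($H{\left(t,r \right)} = -8 + \left(r r + r\right) = -8 + \left(r^{2} + r\right) = -8 + \left(r + r^{2}\right) = -8 + r + r^{2}$)
$n{\left(I \right)} = 3$ ($n{\left(I \right)} = -3 + 6 = 3$)
$n{\left(H{\left(-2,5 \right)} \right)} \left(-4 - 5\right) = 3 \left(-4 - 5\right) = 3 \left(-9\right) = -27$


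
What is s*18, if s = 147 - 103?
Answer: 792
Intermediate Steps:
s = 44
s*18 = 44*18 = 792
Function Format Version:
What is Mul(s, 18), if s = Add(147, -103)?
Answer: 792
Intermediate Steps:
s = 44
Mul(s, 18) = Mul(44, 18) = 792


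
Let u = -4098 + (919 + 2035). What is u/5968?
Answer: -143/746 ≈ -0.19169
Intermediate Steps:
u = -1144 (u = -4098 + 2954 = -1144)
u/5968 = -1144/5968 = -1144*1/5968 = -143/746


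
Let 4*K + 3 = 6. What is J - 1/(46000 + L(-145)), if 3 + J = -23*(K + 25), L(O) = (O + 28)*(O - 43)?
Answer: -10118655/16999 ≈ -595.25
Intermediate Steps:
L(O) = (-43 + O)*(28 + O) (L(O) = (28 + O)*(-43 + O) = (-43 + O)*(28 + O))
K = ¾ (K = -¾ + (¼)*6 = -¾ + 3/2 = ¾ ≈ 0.75000)
J = -2381/4 (J = -3 - 23*(¾ + 25) = -3 - 23*103/4 = -3 - 2369/4 = -2381/4 ≈ -595.25)
J - 1/(46000 + L(-145)) = -2381/4 - 1/(46000 + (-1204 + (-145)² - 15*(-145))) = -2381/4 - 1/(46000 + (-1204 + 21025 + 2175)) = -2381/4 - 1/(46000 + 21996) = -2381/4 - 1/67996 = -10118655/16999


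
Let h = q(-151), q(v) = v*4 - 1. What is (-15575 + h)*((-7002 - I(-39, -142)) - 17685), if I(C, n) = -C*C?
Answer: 374825880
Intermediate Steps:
q(v) = -1 + 4*v (q(v) = 4*v - 1 = -1 + 4*v)
h = -605 (h = -1 + 4*(-151) = -1 - 604 = -605)
I(C, n) = -C²
(-15575 + h)*((-7002 - I(-39, -142)) - 17685) = (-15575 - 605)*((-7002 - (-1)*(-39)²) - 17685) = -16180*((-7002 - (-1)*1521) - 17685) = -16180*((-7002 - 1*(-1521)) - 17685) = -16180*((-7002 + 1521) - 17685) = -16180*(-5481 - 17685) = -16180*(-23166) = 374825880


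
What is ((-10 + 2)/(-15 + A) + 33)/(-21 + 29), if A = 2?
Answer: 437/104 ≈ 4.2019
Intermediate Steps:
((-10 + 2)/(-15 + A) + 33)/(-21 + 29) = ((-10 + 2)/(-15 + 2) + 33)/(-21 + 29) = (-8/(-13) + 33)/8 = (-8*(-1/13) + 33)*(1/8) = (8/13 + 33)*(1/8) = (437/13)*(1/8) = 437/104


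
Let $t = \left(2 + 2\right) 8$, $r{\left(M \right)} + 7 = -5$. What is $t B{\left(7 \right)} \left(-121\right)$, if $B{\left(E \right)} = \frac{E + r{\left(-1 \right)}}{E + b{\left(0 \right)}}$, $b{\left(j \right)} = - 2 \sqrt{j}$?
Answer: $\frac{19360}{7} \approx 2765.7$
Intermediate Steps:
$r{\left(M \right)} = -12$ ($r{\left(M \right)} = -7 - 5 = -12$)
$B{\left(E \right)} = \frac{-12 + E}{E}$ ($B{\left(E \right)} = \frac{E - 12}{E - 2 \sqrt{0}} = \frac{-12 + E}{E - 0} = \frac{-12 + E}{E + 0} = \frac{-12 + E}{E}$)
$t = 32$ ($t = 4 \cdot 8 = 32$)
$t B{\left(7 \right)} \left(-121\right) = 32 \frac{-12 + 7}{7} \left(-121\right) = 32 \cdot \frac{1}{7} \left(-5\right) \left(-121\right) = 32 \left(- \frac{5}{7}\right) \left(-121\right) = \left(- \frac{160}{7}\right) \left(-121\right) = \frac{19360}{7}$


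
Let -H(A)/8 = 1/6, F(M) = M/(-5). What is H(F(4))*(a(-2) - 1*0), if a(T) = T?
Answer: 8/3 ≈ 2.6667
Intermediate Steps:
F(M) = -M/5 (F(M) = M*(-1/5) = -M/5)
H(A) = -4/3 (H(A) = -8/6 = -8*1/6 = -4/3)
H(F(4))*(a(-2) - 1*0) = -4*(-2 - 1*0)/3 = -4*(-2 + 0)/3 = -4/3*(-2) = 8/3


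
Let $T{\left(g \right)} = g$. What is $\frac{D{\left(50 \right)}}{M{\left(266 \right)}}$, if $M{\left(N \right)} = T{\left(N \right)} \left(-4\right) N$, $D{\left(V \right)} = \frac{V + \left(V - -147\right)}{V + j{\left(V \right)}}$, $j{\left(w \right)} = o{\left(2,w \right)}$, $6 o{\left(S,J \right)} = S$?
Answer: $- \frac{39}{2249296} \approx -1.7339 \cdot 10^{-5}$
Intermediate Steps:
$o{\left(S,J \right)} = \frac{S}{6}$
$j{\left(w \right)} = \frac{1}{3}$ ($j{\left(w \right)} = \frac{1}{6} \cdot 2 = \frac{1}{3}$)
$D{\left(V \right)} = \frac{147 + 2 V}{\frac{1}{3} + V}$ ($D{\left(V \right)} = \frac{V + \left(V - -147\right)}{V + \frac{1}{3}} = \frac{V + \left(V + 147\right)}{\frac{1}{3} + V} = \frac{V + \left(147 + V\right)}{\frac{1}{3} + V} = \frac{147 + 2 V}{\frac{1}{3} + V}$)
$M{\left(N \right)} = - 4 N^{2}$ ($M{\left(N \right)} = N \left(-4\right) N = - 4 N N = - 4 N^{2}$)
$\frac{D{\left(50 \right)}}{M{\left(266 \right)}} = \frac{3 \frac{1}{1 + 3 \cdot 50} \left(147 + 2 \cdot 50\right)}{\left(-4\right) 266^{2}} = \frac{3 \frac{1}{1 + 150} \left(147 + 100\right)}{\left(-4\right) 70756} = \frac{3 \cdot \frac{1}{151} \cdot 247}{-283024} = 3 \cdot \frac{1}{151} \cdot 247 \left(- \frac{1}{283024}\right) = \frac{741}{151} \left(- \frac{1}{283024}\right) = - \frac{39}{2249296}$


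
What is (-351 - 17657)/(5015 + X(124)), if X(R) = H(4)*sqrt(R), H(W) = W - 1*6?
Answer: -90310120/25149729 - 72032*sqrt(31)/25149729 ≈ -3.6068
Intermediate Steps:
H(W) = -6 + W (H(W) = W - 6 = -6 + W)
X(R) = -2*sqrt(R) (X(R) = (-6 + 4)*sqrt(R) = -2*sqrt(R))
(-351 - 17657)/(5015 + X(124)) = (-351 - 17657)/(5015 - 4*sqrt(31)) = -18008/(5015 - 4*sqrt(31))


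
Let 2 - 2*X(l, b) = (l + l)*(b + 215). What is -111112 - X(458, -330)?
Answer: -163783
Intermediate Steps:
X(l, b) = 1 - l*(215 + b) (X(l, b) = 1 - (l + l)*(b + 215)/2 = 1 - 2*l*(215 + b)/2 = 1 - l*(215 + b))
-111112 - X(458, -330) = -111112 - (1 - 215*458 - 1*(-330)*458) = -111112 - (1 - 98470 + 151140) = -111112 - 1*52671 = -111112 - 52671 = -163783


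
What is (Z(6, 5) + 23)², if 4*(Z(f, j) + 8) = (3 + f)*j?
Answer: 11025/16 ≈ 689.06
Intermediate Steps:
Z(f, j) = -8 + j*(3 + f)/4 (Z(f, j) = -8 + ((3 + f)*j)/4 = -8 + (j*(3 + f))/4 = -8 + j*(3 + f)/4)
(Z(6, 5) + 23)² = ((-8 + (¾)*5 + (¼)*6*5) + 23)² = ((-8 + 15/4 + 15/2) + 23)² = (13/4 + 23)² = (105/4)² = 11025/16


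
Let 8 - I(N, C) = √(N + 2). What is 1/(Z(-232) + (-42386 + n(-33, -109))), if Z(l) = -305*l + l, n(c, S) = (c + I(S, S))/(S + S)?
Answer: 668712929/18818995935234 - 109*I*√107/18818995935234 ≈ 3.5534e-5 - 5.9913e-11*I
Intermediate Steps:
I(N, C) = 8 - √(2 + N) (I(N, C) = 8 - √(N + 2) = 8 - √(2 + N))
n(c, S) = (8 + c - √(2 + S))/(2*S) (n(c, S) = (c + (8 - √(2 + S)))/(S + S) = (8 + c - √(2 + S))/((2*S)) = (8 + c - √(2 + S))*(1/(2*S)) = (8 + c - √(2 + S))/(2*S))
Z(l) = -304*l
1/(Z(-232) + (-42386 + n(-33, -109))) = 1/(-304*(-232) + (-42386 + (½)*(8 - 33 - √(2 - 109))/(-109))) = 1/(70528 + (-42386 + (½)*(-1/109)*(8 - 33 - √(-107)))) = 1/(70528 + (-42386 + (½)*(-1/109)*(8 - 33 - I*√107))) = 1/(70528 + (-42386 + (½)*(-1/109)*(-25 - I*√107))) = 1/(70528 + (-42386 + (25/218 + I*√107/218))) = 1/(70528 + (-9240123/218 + I*√107/218)) = 1/(6134981/218 + I*√107/218)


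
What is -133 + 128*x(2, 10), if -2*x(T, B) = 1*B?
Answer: -773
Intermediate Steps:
x(T, B) = -B/2
-133 + 128*x(2, 10) = -133 + 128*(-½*10) = -133 + 128*(-5) = -133 - 640 = -773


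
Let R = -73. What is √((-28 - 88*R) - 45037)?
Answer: I*√38641 ≈ 196.57*I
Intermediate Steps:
√((-28 - 88*R) - 45037) = √((-28 - 88*(-73)) - 45037) = √((-28 + 6424) - 45037) = √(6396 - 45037) = √(-38641) = I*√38641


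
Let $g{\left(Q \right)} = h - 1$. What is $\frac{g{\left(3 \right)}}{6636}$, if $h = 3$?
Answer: $\frac{1}{3318} \approx 0.00030139$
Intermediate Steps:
$g{\left(Q \right)} = 2$ ($g{\left(Q \right)} = 3 - 1 = 2$)
$\frac{g{\left(3 \right)}}{6636} = \frac{2}{6636} = 2 \cdot \frac{1}{6636} = \frac{1}{3318}$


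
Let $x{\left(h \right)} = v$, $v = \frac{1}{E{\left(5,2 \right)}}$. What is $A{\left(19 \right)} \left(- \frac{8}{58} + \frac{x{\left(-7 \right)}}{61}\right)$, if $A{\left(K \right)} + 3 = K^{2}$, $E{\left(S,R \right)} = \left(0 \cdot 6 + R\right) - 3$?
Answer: $- \frac{97734}{1769} \approx -55.248$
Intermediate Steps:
$E{\left(S,R \right)} = -3 + R$ ($E{\left(S,R \right)} = \left(0 + R\right) - 3 = R - 3 = -3 + R$)
$v = -1$ ($v = \frac{1}{-3 + 2} = \frac{1}{-1} = -1$)
$x{\left(h \right)} = -1$
$A{\left(K \right)} = -3 + K^{2}$
$A{\left(19 \right)} \left(- \frac{8}{58} + \frac{x{\left(-7 \right)}}{61}\right) = \left(-3 + 19^{2}\right) \left(- \frac{8}{58} - \frac{1}{61}\right) = \left(-3 + 361\right) \left(\left(-8\right) \frac{1}{58} - \frac{1}{61}\right) = 358 \left(- \frac{4}{29} - \frac{1}{61}\right) = 358 \left(- \frac{273}{1769}\right) = - \frac{97734}{1769}$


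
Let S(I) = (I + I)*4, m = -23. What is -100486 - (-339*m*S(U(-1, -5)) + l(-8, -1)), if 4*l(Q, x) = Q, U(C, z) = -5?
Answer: 211396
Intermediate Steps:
l(Q, x) = Q/4
S(I) = 8*I (S(I) = (2*I)*4 = 8*I)
-100486 - (-339*m*S(U(-1, -5)) + l(-8, -1)) = -100486 - (-(-7797)*8*(-5) + (¼)*(-8)) = -100486 - (-(-7797)*(-40) - 2) = -100486 - (-339*920 - 2) = -100486 - (-311880 - 2) = -100486 - 1*(-311882) = -100486 + 311882 = 211396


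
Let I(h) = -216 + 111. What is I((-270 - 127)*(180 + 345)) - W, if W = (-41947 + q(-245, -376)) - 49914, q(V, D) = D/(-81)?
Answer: 7431860/81 ≈ 91751.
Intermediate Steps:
q(V, D) = -D/81 (q(V, D) = D*(-1/81) = -D/81)
I(h) = -105
W = -7440365/81 (W = (-41947 - 1/81*(-376)) - 49914 = (-41947 + 376/81) - 49914 = -3397331/81 - 49914 = -7440365/81 ≈ -91856.)
I((-270 - 127)*(180 + 345)) - W = -105 - 1*(-7440365/81) = -105 + 7440365/81 = 7431860/81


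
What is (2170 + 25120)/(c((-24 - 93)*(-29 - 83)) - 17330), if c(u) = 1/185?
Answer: -5048650/3206049 ≈ -1.5747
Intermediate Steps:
c(u) = 1/185
(2170 + 25120)/(c((-24 - 93)*(-29 - 83)) - 17330) = (2170 + 25120)/(1/185 - 17330) = 27290/(-3206049/185) = 27290*(-185/3206049) = -5048650/3206049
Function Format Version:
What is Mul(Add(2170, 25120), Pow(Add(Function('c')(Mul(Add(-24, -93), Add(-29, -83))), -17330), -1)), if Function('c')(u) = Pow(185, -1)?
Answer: Rational(-5048650, 3206049) ≈ -1.5747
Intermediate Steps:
Function('c')(u) = Rational(1, 185)
Mul(Add(2170, 25120), Pow(Add(Function('c')(Mul(Add(-24, -93), Add(-29, -83))), -17330), -1)) = Mul(Add(2170, 25120), Pow(Add(Rational(1, 185), -17330), -1)) = Mul(27290, Pow(Rational(-3206049, 185), -1)) = Mul(27290, Rational(-185, 3206049)) = Rational(-5048650, 3206049)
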